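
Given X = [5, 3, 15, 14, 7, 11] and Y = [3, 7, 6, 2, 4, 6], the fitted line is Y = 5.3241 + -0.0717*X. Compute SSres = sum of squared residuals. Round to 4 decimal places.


Predicted values from Y = 5.3241 + -0.0717*X.
Residuals: [-1.9656, 1.8910, 1.7514, -2.3203, -0.8222, 1.4646].
SSres = 18.7117.

18.7117


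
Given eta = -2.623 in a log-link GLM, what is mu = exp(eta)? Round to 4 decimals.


mu = exp(eta) = exp(-2.623).
= 0.0726.

0.0726


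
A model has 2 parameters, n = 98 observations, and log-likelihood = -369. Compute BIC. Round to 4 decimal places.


ln(98) = 4.584967.
k * ln(n) = 2 * 4.584967 = 9.169934.
-2L = 738.
BIC = 9.169934 + 738 = 747.169934, which rounds to 747.1699.

747.1699


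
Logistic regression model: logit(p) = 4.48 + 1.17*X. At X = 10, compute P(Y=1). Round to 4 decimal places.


Linear predictor: z = 4.48 + 1.17 * 10 = 16.1800.
P = 1/(1 + exp(-16.1800)) = 1/(1 + 0.0000) = 1.0000.

1.0000


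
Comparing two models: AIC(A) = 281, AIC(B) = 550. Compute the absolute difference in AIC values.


Compute |281 - 550| = 269.
Model A has the smaller AIC.

269


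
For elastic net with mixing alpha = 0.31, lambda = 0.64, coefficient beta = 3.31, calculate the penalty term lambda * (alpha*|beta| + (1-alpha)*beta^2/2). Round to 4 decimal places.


Compute:
L1 = 0.31 * 3.31 = 1.0261.
L2 = 0.69 * 3.31^2 / 2 = 3.7799.
Penalty = 0.64 * (1.0261 + 3.7799) = 3.0758.

3.0758


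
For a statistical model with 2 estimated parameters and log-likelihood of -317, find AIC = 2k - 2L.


Compute:
2k = 2*2 = 4.
-2*loglik = -2*(-317) = 634.
AIC = 4 + 634 = 638.

638


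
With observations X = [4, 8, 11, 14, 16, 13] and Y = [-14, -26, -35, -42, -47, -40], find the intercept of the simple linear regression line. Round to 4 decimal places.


The slope is b1 = -2.7604.
Sample means are xbar = 11.0000 and ybar = -34.0000.
Intercept: b0 = -34.0000 - (-2.7604)(11.0000) = -3.6354.

-3.6354


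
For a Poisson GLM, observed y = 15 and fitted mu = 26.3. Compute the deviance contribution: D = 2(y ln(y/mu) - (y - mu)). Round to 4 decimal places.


First: ln(15/26.3) = -0.561519.
Then: 15 * -0.561519 = -8.422785.
y - mu = 15 - 26.3 = -11.3.
D = 2(-8.422785 - -11.3) = 5.754430, which rounds to 5.7544.

5.7544


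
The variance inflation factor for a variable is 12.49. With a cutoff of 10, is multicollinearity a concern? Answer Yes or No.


Compare VIF = 12.49 to the threshold of 10.
12.49 >= 10, so the answer is Yes.

Yes


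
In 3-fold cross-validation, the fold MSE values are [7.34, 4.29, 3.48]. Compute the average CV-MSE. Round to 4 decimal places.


Total MSE across folds = 15.1100.
CV-MSE = 15.1100/3 = 5.0367.

5.0367


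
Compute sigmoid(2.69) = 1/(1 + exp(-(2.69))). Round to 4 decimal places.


exp(-2.6900) = 0.0679.
1 + exp(-z) = 1.0679.
sigmoid = 1/1.0679 = 0.9364.

0.9364


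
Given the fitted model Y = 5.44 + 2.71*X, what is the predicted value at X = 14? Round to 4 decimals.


Predicted value:
Y = 5.44 + (2.71)(14) = 5.44 + 37.9400 = 43.3800.

43.3800


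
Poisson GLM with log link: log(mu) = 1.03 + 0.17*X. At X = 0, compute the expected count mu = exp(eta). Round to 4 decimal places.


Linear predictor: eta = 1.03 + (0.17)(0) = 1.0300.
Expected count: mu = exp(1.0300) = 2.8011.

2.8011


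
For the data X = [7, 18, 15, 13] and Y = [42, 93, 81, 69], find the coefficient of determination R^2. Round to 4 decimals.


Fit the OLS line: b0 = 9.0927, b1 = 4.6911.
SSres = 3.8224.
SStot = 1428.7500.
R^2 = 1 - 3.8224/1428.7500 = 0.9973.

0.9973


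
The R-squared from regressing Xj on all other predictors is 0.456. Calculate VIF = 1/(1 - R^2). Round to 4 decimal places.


VIF = 1 / (1 - 0.456).
= 1 / 0.544 = 1.8382.

1.8382


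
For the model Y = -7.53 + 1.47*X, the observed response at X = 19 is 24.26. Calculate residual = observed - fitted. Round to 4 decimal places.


Compute yhat = -7.53 + (1.47)(19) = 20.4000.
Residual = actual - predicted = 24.26 - 20.4000 = 3.8600.

3.8600


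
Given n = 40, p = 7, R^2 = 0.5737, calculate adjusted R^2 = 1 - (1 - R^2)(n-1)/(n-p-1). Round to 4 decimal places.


Using the formula:
(1 - 0.5737) = 0.4263.
Multiply by 39/32: 0.4263 * 39 = 16.6257, then 16.6257 / 32 = 0.5196.
Adj R^2 = 1 - 0.5196 = 0.4804.

0.4804


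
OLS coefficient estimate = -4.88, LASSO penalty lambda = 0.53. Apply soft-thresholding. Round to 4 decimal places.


|beta_OLS| = 4.88.
lambda = 0.53.
Since |beta| > lambda, coefficient = sign(beta)*(|beta| - lambda) = -4.3500.
Result = -4.3500.

-4.3500


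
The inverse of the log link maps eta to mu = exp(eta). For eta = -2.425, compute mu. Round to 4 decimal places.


Apply the inverse link:
mu = e^-2.425 = 0.0885.

0.0885


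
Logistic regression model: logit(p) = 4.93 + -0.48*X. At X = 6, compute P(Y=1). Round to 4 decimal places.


Compute z = 4.93 + (-0.48)(6) = 2.0500.
exp(-z) = 0.1287.
P = 1/(1 + 0.1287) = 0.8859.

0.8859


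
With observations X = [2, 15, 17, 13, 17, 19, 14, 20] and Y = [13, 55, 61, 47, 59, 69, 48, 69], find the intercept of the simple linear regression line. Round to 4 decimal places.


The slope is b1 = 3.1904.
Sample means are xbar = 14.6250 and ybar = 52.6250.
Intercept: b0 = 52.6250 - (3.1904)(14.6250) = 5.9651.

5.9651


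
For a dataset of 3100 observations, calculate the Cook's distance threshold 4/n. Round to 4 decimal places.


Cook's distance cutoff = 4/n = 4/3100.
= 0.0013.

0.0013


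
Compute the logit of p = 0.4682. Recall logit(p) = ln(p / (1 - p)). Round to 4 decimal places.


1 - p = 0.5318.
p/(1-p) = 0.8804.
logit = ln(0.8804) = -0.1274.

-0.1274


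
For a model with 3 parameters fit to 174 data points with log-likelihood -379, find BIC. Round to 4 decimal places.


k * ln(n) = 3 * ln(174) = 3 * 5.159055 = 15.477165.
-2 * loglik = -2 * (-379) = 758.
BIC = 15.477165 + 758 = 773.477165, which rounds to 773.4772.

773.4772


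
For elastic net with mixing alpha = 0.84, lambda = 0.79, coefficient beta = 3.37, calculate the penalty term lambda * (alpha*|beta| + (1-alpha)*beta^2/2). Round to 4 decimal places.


L1 component = 0.84 * |3.37| = 2.8308.
L2 component = 0.16 * 3.37^2 / 2 = 0.9086.
Penalty = 0.79 * (2.8308 + 0.9086) = 0.79 * 3.7394 = 2.9541.

2.9541


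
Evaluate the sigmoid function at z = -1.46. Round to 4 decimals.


First, exp(1.4600) = 4.3060.
Then sigma(z) = 1/(1 + 4.3060) = 0.1885.

0.1885


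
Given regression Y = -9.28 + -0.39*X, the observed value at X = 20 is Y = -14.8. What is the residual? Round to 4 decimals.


Compute yhat = -9.28 + (-0.39)(20) = -17.0800.
Residual = actual - predicted = -14.8 - -17.0800 = 2.2800.

2.2800


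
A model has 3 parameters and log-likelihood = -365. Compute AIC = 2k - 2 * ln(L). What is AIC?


AIC = 2k - 2*loglik = 2(3) - 2(-365).
= 6 + 730 = 736.

736


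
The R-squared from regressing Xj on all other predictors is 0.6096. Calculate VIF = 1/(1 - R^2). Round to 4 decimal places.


VIF = 1 / (1 - 0.6096).
= 1 / 0.3904 = 2.5615.

2.5615


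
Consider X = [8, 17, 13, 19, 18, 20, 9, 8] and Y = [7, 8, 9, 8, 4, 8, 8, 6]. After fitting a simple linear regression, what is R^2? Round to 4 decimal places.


After computing the OLS fit (b0=7.1739, b1=0.0054):
SSres = 17.4946, SStot = 17.5000.
R^2 = 1 - 17.4946/17.5000 = 0.0003.

0.0003


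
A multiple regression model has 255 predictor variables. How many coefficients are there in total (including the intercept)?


Each predictor gets one coefficient, plus one intercept.
Total parameters = 255 + 1 = 256.

256


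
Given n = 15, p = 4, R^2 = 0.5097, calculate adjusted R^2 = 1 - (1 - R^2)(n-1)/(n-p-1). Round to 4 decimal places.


Plug in: Adj R^2 = 1 - (1 - 0.5097) * 14/10.
= 1 - 0.4903 * 14/10
= 1 - 6.8642 / 10
= 1 - 0.6864 = 0.3136.

0.3136


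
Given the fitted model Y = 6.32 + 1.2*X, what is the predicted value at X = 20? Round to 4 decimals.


Plug X = 20 into Y = 6.32 + 1.2*X:
Y = 6.32 + 24.0000 = 30.3200.

30.3200


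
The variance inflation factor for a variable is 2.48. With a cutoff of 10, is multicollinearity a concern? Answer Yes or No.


Check: VIF = 2.48 vs threshold = 10.
Since 2.48 < 10, the answer is No.

No


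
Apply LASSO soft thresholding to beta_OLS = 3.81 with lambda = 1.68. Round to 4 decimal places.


|beta_OLS| = 3.81.
lambda = 1.68.
Since |beta| > lambda, coefficient = sign(beta)*(|beta| - lambda) = 2.1300.
Result = 2.1300.

2.1300


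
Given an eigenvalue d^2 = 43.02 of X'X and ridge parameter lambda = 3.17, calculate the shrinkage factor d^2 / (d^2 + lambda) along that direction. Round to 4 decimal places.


d^2 + lambda = 43.02 + 3.17 = 46.1900.
Shrinkage factor = 43.02/46.1900 = 0.9314.

0.9314


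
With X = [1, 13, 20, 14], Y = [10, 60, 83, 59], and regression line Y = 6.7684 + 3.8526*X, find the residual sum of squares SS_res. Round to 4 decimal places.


Compute predicted values, then residuals = yi - yhat_i.
Residuals: [-0.6210, 3.1478, -0.8204, -1.7048].
SSres = sum(residual^2) = 13.8737.

13.8737


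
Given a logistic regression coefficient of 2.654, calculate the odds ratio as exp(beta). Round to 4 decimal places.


exp(2.654) = 14.2108.
So the odds ratio is 14.2108.

14.2108


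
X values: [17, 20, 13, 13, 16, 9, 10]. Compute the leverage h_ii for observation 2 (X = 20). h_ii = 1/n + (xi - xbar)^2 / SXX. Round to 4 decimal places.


n = 7, xbar = 14.0000.
SXX = sum((xi - xbar)^2) = 92.0000.
h = 1/7 + (20 - 14.0000)^2 / 92.0000 = 0.5342.

0.5342


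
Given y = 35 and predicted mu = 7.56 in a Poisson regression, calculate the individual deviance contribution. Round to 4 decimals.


First: ln(35/7.56) = 1.532477.
Then: 35 * 1.532477 = 53.636695.
y - mu = 35 - 7.56 = 27.44.
D = 2(53.636695 - 27.44) = 52.393390, which rounds to 52.3934.

52.3934


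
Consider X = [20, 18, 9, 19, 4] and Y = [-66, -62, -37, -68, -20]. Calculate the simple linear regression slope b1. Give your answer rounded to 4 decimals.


First compute the means: xbar = 14.0000, ybar = -50.6000.
Then S_xx = sum((xi - xbar)^2) = 202.0000.
S_xy = sum((xi - xbar)(yi - ybar)) = -599.0000.
b1 = S_xy / S_xx = -599.0000 / 202.0000 = -2.9653.

-2.9653


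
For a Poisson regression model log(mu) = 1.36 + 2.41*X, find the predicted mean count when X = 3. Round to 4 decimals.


Linear predictor: eta = 1.36 + (2.41)(3) = 8.5900.
Expected count: mu = exp(8.5900) = 5377.6137.

5377.6137


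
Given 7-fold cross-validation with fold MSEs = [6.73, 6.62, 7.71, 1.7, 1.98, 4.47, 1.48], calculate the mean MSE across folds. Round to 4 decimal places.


Sum of fold MSEs = 30.6900.
Average = 30.6900 / 7 = 4.3843.

4.3843


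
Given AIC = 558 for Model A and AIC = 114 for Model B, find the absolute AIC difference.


Absolute difference = |558 - 114| = 444.
The model with lower AIC (B) is preferred.

444


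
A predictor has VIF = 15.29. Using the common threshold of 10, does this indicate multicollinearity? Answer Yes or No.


Compare VIF = 15.29 to the threshold of 10.
15.29 >= 10, so the answer is Yes.

Yes


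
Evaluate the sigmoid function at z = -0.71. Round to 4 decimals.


exp(0.7100) = 2.0340.
1 + exp(-z) = 3.0340.
sigmoid = 1/3.0340 = 0.3296.

0.3296


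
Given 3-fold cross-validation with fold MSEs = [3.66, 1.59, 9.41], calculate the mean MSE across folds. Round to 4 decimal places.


Total MSE across folds = 14.6600.
CV-MSE = 14.6600/3 = 4.8867.

4.8867


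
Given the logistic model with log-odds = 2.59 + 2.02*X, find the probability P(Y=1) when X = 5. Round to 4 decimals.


Compute z = 2.59 + (2.02)(5) = 12.6900.
exp(-z) = 0.0000.
P = 1/(1 + 0.0000) = 1.0000.

1.0000


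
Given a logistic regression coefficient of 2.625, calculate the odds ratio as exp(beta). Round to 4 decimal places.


The odds ratio is computed as:
OR = e^(2.625) = 13.8046.

13.8046


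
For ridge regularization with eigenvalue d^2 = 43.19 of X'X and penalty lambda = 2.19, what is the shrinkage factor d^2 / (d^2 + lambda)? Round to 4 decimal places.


Compute the denominator: 43.19 + 2.19 = 45.3800.
Shrinkage factor = 43.19 / 45.3800 = 0.9517.

0.9517


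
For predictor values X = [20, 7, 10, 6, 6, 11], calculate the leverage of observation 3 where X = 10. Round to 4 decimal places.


Mean of X: xbar = 10.0000.
SXX = 142.0000.
For X = 10: h = 1/6 + (10 - 10.0000)^2/142.0000 = 0.1667.

0.1667


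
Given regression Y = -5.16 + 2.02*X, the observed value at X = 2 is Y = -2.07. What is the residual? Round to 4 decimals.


Fitted value at X = 2 is yhat = -5.16 + 2.02*2 = -1.1200.
Residual = -2.07 - -1.1200 = -0.9500.

-0.9500


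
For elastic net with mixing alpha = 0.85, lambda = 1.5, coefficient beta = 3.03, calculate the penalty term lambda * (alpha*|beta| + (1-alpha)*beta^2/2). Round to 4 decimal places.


L1 component = 0.85 * |3.03| = 2.5755.
L2 component = 0.15 * 3.03^2 / 2 = 0.6886.
Penalty = 1.5 * (2.5755 + 0.6886) = 1.5 * 3.2641 = 4.8961.

4.8961


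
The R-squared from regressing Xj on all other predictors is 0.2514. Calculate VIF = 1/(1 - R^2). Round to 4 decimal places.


Denominator: 1 - 0.2514 = 0.7486.
VIF = 1 / 0.7486 = 1.3358.

1.3358


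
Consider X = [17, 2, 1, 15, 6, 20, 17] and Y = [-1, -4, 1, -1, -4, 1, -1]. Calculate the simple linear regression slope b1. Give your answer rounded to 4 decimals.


Calculate xbar = 11.1429, ybar = -1.2857.
S_xx = 374.8571, S_xy = 40.2857.
Using b1 = S_xy / S_xx = 40.2857 / 374.8571, we get b1 = 0.1075.

0.1075


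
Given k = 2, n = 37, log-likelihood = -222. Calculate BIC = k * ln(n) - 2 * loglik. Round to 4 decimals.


k * ln(n) = 2 * ln(37) = 2 * 3.610918 = 7.221836.
-2 * loglik = -2 * (-222) = 444.
BIC = 7.221836 + 444 = 451.221836, which rounds to 451.2218.

451.2218


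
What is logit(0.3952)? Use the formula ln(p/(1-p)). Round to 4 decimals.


1 - p = 0.6048.
p/(1-p) = 0.6534.
logit = ln(0.6534) = -0.4255.

-0.4255


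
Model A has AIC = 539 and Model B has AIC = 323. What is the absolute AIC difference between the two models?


Absolute difference = |539 - 323| = 216.
The model with lower AIC (B) is preferred.

216


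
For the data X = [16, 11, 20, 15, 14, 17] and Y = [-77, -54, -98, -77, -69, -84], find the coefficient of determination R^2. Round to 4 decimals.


Fit the OLS line: b0 = -1.3846, b1 = -4.8462.
SSres = 12.9231.
SStot = 1081.5000.
R^2 = 1 - 12.9231/1081.5000 = 0.9881.

0.9881


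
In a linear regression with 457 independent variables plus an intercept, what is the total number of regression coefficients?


Total coefficients = number of predictors + 1 (for the intercept).
= 457 + 1 = 458.

458


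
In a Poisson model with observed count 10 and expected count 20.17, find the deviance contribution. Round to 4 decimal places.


y/mu = 10/20.17 = 0.495786 (approx.), and ln(10/20.17) = -0.701611.
y * ln(y/mu) = 10 * -0.701611 = -7.016110.
y - mu = -10.17.
D = 2 * (-7.016110 - -10.17) = 6.307780, which rounds to 6.3078.

6.3078


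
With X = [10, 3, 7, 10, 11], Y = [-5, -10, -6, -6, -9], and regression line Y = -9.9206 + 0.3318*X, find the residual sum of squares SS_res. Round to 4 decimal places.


Predicted values from Y = -9.9206 + 0.3318*X.
Residuals: [1.6026, -1.0748, 1.5980, 0.6026, -2.7292].
SSres = 14.0888.

14.0888


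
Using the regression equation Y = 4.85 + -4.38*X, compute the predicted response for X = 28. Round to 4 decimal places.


Predicted value:
Y = 4.85 + (-4.38)(28) = 4.85 + -122.6400 = -117.7900.

-117.7900


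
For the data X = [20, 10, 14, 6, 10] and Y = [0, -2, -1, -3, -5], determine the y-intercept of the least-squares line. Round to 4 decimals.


First find the slope: b1 = 0.2679.
Means: xbar = 12.0000, ybar = -2.2000.
b0 = ybar - b1 * xbar = -2.2000 - 0.2679 * 12.0000 = -5.4143.

-5.4143


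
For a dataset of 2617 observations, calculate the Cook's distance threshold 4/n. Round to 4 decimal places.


Cook's distance cutoff = 4/n = 4/2617.
= 0.0015.

0.0015


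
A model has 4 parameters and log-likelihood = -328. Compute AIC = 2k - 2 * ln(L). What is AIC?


AIC = 2*4 - 2*(-328).
= 8 + 656 = 664.

664


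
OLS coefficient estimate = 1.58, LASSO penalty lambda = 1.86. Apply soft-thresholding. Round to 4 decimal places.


Check: |1.58| = 1.58 vs lambda = 1.86.
Since |beta| <= lambda, the coefficient is set to 0.
Soft-thresholded coefficient = 0.0000.

0.0000


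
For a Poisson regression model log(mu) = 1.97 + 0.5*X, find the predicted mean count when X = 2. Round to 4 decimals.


eta = 1.97 + 0.5 * 2 = 2.9700.
mu = exp(2.9700) = 19.4919.

19.4919


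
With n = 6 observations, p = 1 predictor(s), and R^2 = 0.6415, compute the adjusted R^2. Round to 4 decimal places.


Plug in: Adj R^2 = 1 - (1 - 0.6415) * 5/4.
= 1 - 0.3585 * 5/4
= 1 - 1.7925 / 4
= 1 - 0.4481 = 0.5519.

0.5519


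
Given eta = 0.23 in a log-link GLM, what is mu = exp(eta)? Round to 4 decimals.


mu = exp(eta) = exp(0.23).
= 1.2586.

1.2586


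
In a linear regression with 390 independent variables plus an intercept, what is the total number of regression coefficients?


Including the intercept, the model has 390 predictor coefficients + 1 intercept.
Total = 391.

391


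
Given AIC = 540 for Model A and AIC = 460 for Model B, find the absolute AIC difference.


Absolute difference = |540 - 460| = 80.
The model with lower AIC (B) is preferred.

80


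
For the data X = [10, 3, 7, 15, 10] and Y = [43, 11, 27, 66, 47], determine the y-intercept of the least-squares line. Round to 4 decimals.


Compute b1 = 4.6923 from the OLS formula.
With xbar = 9.0000 and ybar = 38.8000, the intercept is:
b0 = 38.8000 - 4.6923 * 9.0000 = -3.4308.

-3.4308


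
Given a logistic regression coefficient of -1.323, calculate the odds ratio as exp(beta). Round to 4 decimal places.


Odds ratio = exp(beta) = exp(-1.323).
= 0.2663.

0.2663


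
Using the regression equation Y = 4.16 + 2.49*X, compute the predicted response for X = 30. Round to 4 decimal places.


Substitute X = 30 into the equation:
Y = 4.16 + 2.49 * 30 = 4.16 + 74.7000 = 78.8600.

78.8600


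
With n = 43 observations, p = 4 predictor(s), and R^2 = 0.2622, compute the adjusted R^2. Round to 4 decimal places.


Using the formula:
(1 - 0.2622) = 0.7378.
Multiply by 42/38: 0.7378 * 42 = 30.9876, then 30.9876 / 38 = 0.8155.
Adj R^2 = 1 - 0.8155 = 0.1845.

0.1845


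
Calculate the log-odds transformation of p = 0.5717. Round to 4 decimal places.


The odds are p/(1-p) = 0.5717 / 0.4283 = 1.3348.
logit(p) = ln(1.3348) = 0.2888.

0.2888


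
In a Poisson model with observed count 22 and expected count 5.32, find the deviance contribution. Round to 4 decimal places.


y/mu = 22/5.32 = 4.135338 (approx.), and ln(22/5.32) = 1.419569.
y * ln(y/mu) = 22 * 1.419569 = 31.230518.
y - mu = 16.68.
D = 2 * (31.230518 - 16.68) = 29.101036, which rounds to 29.1010.

29.1010


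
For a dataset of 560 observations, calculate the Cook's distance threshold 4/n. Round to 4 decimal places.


Using the rule of thumb:
Threshold = 4 / 560 = 0.0071.

0.0071


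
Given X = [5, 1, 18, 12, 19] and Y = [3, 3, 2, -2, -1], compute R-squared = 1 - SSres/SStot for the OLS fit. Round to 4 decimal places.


After computing the OLS fit (b0=2.9360, b1=-0.1760):
SSres = 14.2560, SStot = 22.0000.
R^2 = 1 - 14.2560/22.0000 = 0.3520.

0.3520


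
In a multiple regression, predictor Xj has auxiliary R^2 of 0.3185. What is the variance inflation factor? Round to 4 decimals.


VIF = 1 / (1 - 0.3185).
= 1 / 0.6815 = 1.4674.

1.4674


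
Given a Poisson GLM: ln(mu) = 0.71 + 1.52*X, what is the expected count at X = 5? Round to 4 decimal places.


eta = 0.71 + 1.52 * 5 = 8.3100.
mu = exp(8.3100) = 4064.3130.

4064.3130


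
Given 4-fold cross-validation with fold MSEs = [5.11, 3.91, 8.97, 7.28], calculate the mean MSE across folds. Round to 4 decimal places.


Sum of fold MSEs = 25.2700.
Average = 25.2700 / 4 = 6.3175.

6.3175


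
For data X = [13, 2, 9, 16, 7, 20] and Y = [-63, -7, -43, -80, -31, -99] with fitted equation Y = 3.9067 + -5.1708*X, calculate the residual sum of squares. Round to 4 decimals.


For each point, residual = actual - predicted.
Residuals: [0.3137, -0.5651, -0.3695, -1.1739, 1.2889, 0.5093].
Sum of squared residuals = 3.8530.

3.8530


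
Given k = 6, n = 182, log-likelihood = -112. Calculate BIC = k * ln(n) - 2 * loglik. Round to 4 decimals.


ln(182) = 5.204007.
k * ln(n) = 6 * 5.204007 = 31.224042.
-2L = 224.
BIC = 31.224042 + 224 = 255.224042, which rounds to 255.2240.

255.2240


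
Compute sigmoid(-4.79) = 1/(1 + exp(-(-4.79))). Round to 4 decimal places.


exp(4.7900) = 120.3014.
1 + exp(-z) = 121.3014.
sigmoid = 1/121.3014 = 0.0082.

0.0082


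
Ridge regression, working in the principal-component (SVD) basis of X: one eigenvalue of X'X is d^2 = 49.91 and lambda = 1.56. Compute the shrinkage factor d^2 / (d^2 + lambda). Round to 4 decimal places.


d^2 + lambda = 49.91 + 1.56 = 51.4700.
Shrinkage factor = 49.91/51.4700 = 0.9697.

0.9697


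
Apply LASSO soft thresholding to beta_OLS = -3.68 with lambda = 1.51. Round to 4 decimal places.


|beta_OLS| = 3.68.
lambda = 1.51.
Since |beta| > lambda, coefficient = sign(beta)*(|beta| - lambda) = -2.1700.
Result = -2.1700.

-2.1700


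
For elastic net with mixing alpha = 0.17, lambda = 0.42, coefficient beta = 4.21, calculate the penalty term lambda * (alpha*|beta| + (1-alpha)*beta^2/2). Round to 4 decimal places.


Compute:
L1 = 0.17 * 4.21 = 0.7157.
L2 = 0.83 * 4.21^2 / 2 = 7.3555.
Penalty = 0.42 * (0.7157 + 7.3555) = 3.3899.

3.3899


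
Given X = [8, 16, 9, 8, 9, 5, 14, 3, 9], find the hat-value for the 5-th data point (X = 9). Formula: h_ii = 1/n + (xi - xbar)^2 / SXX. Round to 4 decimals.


Mean of X: xbar = 9.0000.
SXX = 128.0000.
For X = 9: h = 1/9 + (9 - 9.0000)^2/128.0000 = 0.1111.

0.1111


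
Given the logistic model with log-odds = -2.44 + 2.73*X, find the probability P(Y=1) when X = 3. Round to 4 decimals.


Linear predictor: z = -2.44 + 2.73 * 3 = 5.7500.
P = 1/(1 + exp(-5.7500)) = 1/(1 + 0.0032) = 0.9968.

0.9968


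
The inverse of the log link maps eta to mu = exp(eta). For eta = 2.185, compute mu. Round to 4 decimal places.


The inverse log link gives:
mu = exp(2.185) = 8.8906.

8.8906


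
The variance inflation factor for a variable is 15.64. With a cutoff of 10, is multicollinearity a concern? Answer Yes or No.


Check: VIF = 15.64 vs threshold = 10.
Since 15.64 >= 10, the answer is Yes.

Yes


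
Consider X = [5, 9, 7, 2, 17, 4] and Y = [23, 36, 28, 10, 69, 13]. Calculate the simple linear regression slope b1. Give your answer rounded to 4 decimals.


Calculate xbar = 7.3333, ybar = 29.8333.
S_xx = 141.3333, S_xy = 567.3333.
Using b1 = S_xy / S_xx = 567.3333 / 141.3333, we get b1 = 4.0142.

4.0142


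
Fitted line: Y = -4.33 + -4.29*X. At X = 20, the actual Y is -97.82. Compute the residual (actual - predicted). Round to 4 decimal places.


Predicted = -4.33 + -4.29 * 20 = -90.1300.
Residual = -97.82 - -90.1300 = -7.6900.

-7.6900


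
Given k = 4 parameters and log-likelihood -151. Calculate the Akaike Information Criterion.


AIC = 2*4 - 2*(-151).
= 8 + 302 = 310.

310


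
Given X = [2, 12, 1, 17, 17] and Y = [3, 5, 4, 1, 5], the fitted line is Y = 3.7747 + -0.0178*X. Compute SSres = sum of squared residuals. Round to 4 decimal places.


Compute predicted values, then residuals = yi - yhat_i.
Residuals: [-0.7391, 1.4389, 0.2431, -2.4721, 1.5279].
SSres = sum(residual^2) = 11.1216.

11.1216


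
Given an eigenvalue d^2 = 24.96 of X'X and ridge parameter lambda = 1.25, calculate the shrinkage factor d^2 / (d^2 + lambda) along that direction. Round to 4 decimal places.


Denominator = d^2 + lambda = 24.96 + 1.25 = 26.2100.
Shrinkage = 24.96 / 26.2100 = 0.9523.

0.9523


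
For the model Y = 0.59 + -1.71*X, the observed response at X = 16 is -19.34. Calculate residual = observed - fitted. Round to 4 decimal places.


Fitted value at X = 16 is yhat = 0.59 + -1.71*16 = -26.7700.
Residual = -19.34 - -26.7700 = 7.4300.

7.4300


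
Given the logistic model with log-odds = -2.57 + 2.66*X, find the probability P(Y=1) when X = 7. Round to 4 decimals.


Compute z = -2.57 + (2.66)(7) = 16.0500.
exp(-z) = 0.0000.
P = 1/(1 + 0.0000) = 1.0000.

1.0000


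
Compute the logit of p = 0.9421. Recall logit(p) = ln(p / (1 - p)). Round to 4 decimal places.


1 - p = 0.0579.
p/(1-p) = 16.2712.
logit = ln(16.2712) = 2.7894.

2.7894


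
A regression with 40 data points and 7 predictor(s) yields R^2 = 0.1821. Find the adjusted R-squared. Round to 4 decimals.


Adjusted R^2 = 1 - (1 - R^2) * (n-1)/(n-p-1).
(1 - R^2) = 0.8179.
(n-1)/(n-p-1) = 39/32.
(1 - R^2) * (n-1) = 0.8179 * 39 = 31.8981.
Divide by (n-p-1): 31.8981 / 32 = 0.9968.
Adj R^2 = 1 - 0.9968 = 0.0032.

0.0032


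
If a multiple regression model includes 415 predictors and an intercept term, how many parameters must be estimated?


Each predictor gets one coefficient, plus one intercept.
Total parameters = 415 + 1 = 416.

416


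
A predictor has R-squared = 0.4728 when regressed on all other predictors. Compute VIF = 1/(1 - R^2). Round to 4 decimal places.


Denominator: 1 - 0.4728 = 0.5272.
VIF = 1 / 0.5272 = 1.8968.

1.8968


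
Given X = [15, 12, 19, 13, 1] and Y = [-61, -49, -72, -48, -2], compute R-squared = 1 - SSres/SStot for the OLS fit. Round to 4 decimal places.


After computing the OLS fit (b0=1.1333, b1=-3.9611):
SSres = 24.9278, SStot = 2849.2000.
R^2 = 1 - 24.9278/2849.2000 = 0.9913.

0.9913


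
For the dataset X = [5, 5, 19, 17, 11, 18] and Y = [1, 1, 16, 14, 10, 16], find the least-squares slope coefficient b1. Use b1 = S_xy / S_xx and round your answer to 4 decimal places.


The sample means are xbar = 12.5000 and ybar = 9.6667.
Compute S_xx = 207.5000 and S_xy = 225.0000.
Slope b1 = S_xy / S_xx = 225.0000 / 207.5000 = 1.0843.

1.0843


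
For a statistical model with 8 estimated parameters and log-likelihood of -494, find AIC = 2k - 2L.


AIC = 2k - 2*loglik = 2(8) - 2(-494).
= 16 + 988 = 1004.

1004


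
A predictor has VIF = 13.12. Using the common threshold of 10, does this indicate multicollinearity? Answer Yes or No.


Compare VIF = 13.12 to the threshold of 10.
13.12 >= 10, so the answer is Yes.

Yes


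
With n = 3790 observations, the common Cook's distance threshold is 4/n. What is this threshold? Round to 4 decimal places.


Cook's distance cutoff = 4/n = 4/3790.
= 0.0011.

0.0011


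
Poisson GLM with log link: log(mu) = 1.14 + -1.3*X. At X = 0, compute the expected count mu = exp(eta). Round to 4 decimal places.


Linear predictor: eta = 1.14 + (-1.3)(0) = 1.1400.
Expected count: mu = exp(1.1400) = 3.1268.

3.1268


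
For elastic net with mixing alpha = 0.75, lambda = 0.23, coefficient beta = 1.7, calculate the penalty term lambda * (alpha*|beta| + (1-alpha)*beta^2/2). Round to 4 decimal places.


L1 component = 0.75 * |1.7| = 1.2750.
L2 component = 0.25 * 1.7^2 / 2 = 0.3613.
Penalty = 0.23 * (1.2750 + 0.3613) = 0.23 * 1.6363 = 0.3763.

0.3763


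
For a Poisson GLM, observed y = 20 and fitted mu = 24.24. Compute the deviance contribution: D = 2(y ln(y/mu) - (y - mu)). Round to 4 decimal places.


First: ln(20/24.24) = -0.192272.
Then: 20 * -0.192272 = -3.845440.
y - mu = 20 - 24.24 = -4.24.
D = 2(-3.845440 - -4.24) = 0.789120, which rounds to 0.7891.

0.7891


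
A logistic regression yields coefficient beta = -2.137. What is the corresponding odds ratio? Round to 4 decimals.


exp(-2.137) = 0.1180.
So the odds ratio is 0.1180.

0.1180


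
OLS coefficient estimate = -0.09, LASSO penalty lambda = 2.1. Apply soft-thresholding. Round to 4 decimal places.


Check: |-0.09| = 0.09 vs lambda = 2.1.
Since |beta| <= lambda, the coefficient is set to 0.
Soft-thresholded coefficient = 0.0000.

0.0000


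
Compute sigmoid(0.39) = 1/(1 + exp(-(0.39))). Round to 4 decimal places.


First, exp(-0.3900) = 0.6771.
Then sigma(z) = 1/(1 + 0.6771) = 0.5963.

0.5963


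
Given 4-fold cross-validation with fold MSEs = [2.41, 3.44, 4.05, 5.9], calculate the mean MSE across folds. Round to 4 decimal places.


Add all fold MSEs: 15.8000.
Divide by k = 4: 15.8000/4 = 3.9500.

3.9500


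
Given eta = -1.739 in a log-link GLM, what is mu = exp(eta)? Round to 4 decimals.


Apply the inverse link:
mu = e^-1.739 = 0.1757.

0.1757


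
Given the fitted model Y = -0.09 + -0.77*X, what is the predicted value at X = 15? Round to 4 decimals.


Substitute X = 15 into the equation:
Y = -0.09 + -0.77 * 15 = -0.09 + -11.5500 = -11.6400.

-11.6400


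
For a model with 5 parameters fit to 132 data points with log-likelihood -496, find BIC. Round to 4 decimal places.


k * ln(n) = 5 * ln(132) = 5 * 4.882802 = 24.414010.
-2 * loglik = -2 * (-496) = 992.
BIC = 24.414010 + 992 = 1016.414010, which rounds to 1016.4140.

1016.4140


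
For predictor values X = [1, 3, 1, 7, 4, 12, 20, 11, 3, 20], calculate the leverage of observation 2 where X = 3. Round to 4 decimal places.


Mean of X: xbar = 8.2000.
SXX = 477.6000.
For X = 3: h = 1/10 + (3 - 8.2000)^2/477.6000 = 0.1566.

0.1566


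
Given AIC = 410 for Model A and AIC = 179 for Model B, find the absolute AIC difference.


Compute |410 - 179| = 231.
Model B has the smaller AIC.

231


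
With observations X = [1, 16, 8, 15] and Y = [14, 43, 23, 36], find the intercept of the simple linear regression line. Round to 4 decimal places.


The slope is b1 = 1.8219.
Sample means are xbar = 10.0000 and ybar = 29.0000.
Intercept: b0 = 29.0000 - (1.8219)(10.0000) = 10.7808.

10.7808


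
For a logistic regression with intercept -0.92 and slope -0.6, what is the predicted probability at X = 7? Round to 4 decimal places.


z = -0.92 + -0.6 * 7 = -5.1200.
Sigmoid: P = 1 / (1 + exp(5.1200)) = 0.0059.

0.0059


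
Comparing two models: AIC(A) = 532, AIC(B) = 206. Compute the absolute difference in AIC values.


Absolute difference = |532 - 206| = 326.
The model with lower AIC (B) is preferred.

326


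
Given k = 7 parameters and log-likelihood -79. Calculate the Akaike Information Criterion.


AIC = 2k - 2*loglik = 2(7) - 2(-79).
= 14 + 158 = 172.

172


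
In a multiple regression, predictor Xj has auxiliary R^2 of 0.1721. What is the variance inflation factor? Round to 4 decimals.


Denominator: 1 - 0.1721 = 0.8279.
VIF = 1 / 0.8279 = 1.2079.

1.2079


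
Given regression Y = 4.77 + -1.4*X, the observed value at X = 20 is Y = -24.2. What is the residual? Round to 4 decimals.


Fitted value at X = 20 is yhat = 4.77 + -1.4*20 = -23.2300.
Residual = -24.2 - -23.2300 = -0.9700.

-0.9700


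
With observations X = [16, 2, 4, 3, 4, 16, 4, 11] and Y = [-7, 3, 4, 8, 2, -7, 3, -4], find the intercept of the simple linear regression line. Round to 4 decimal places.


First find the slope: b1 = -0.8893.
Means: xbar = 7.5000, ybar = 0.2500.
b0 = ybar - b1 * xbar = 0.2500 - -0.8893 * 7.5000 = 6.9201.

6.9201


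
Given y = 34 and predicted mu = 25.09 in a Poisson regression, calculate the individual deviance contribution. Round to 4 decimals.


y/mu = 34/25.09 = 1.355122 (approx.), and ln(34/25.09) = 0.303891.
y * ln(y/mu) = 34 * 0.303891 = 10.332294.
y - mu = 8.91.
D = 2 * (10.332294 - 8.91) = 2.844588, which rounds to 2.8446.

2.8446


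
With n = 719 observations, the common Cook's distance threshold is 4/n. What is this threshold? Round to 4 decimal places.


Using the rule of thumb:
Threshold = 4 / 719 = 0.0056.

0.0056


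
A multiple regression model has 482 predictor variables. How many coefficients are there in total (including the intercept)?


Total coefficients = number of predictors + 1 (for the intercept).
= 482 + 1 = 483.

483


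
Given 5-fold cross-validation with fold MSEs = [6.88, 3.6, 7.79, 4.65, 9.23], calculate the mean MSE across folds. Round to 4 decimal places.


Sum of fold MSEs = 32.1500.
Average = 32.1500 / 5 = 6.4300.

6.4300


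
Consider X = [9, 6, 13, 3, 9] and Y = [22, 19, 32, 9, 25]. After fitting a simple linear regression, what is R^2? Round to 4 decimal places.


Fit the OLS line: b0 = 3.6857, b1 = 2.2143.
SSres = 10.6286.
SStot = 285.2000.
R^2 = 1 - 10.6286/285.2000 = 0.9627.

0.9627


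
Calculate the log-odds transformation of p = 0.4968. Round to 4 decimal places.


Compute the odds: 0.4968/0.5032 = 0.9873.
Take the natural log: ln(0.9873) = -0.0128.

-0.0128


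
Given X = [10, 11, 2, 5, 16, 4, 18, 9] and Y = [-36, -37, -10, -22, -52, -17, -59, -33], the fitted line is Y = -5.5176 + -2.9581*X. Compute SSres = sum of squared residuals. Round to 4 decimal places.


Predicted values from Y = -5.5176 + -2.9581*X.
Residuals: [-0.9014, 1.0567, 1.4338, -1.6919, 0.8472, 0.3500, -0.2366, -0.8595].
SSres = 8.4824.

8.4824


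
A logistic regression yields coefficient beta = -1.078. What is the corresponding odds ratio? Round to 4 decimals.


exp(-1.078) = 0.3403.
So the odds ratio is 0.3403.

0.3403


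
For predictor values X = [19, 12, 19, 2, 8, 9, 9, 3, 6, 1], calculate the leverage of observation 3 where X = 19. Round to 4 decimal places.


n = 10, xbar = 8.8000.
SXX = sum((xi - xbar)^2) = 367.6000.
h = 1/10 + (19 - 8.8000)^2 / 367.6000 = 0.3830.

0.3830


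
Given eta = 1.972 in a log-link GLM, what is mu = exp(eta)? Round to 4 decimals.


The inverse log link gives:
mu = exp(1.972) = 7.1850.

7.1850


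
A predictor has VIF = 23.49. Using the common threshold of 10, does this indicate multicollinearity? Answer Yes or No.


Check: VIF = 23.49 vs threshold = 10.
Since 23.49 >= 10, the answer is Yes.

Yes


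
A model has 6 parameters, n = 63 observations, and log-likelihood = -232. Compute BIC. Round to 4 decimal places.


Compute k*ln(n) = 6*ln(63) = 6*4.143135 = 24.858810.
Then -2*loglik = 464.
BIC = 24.858810 + 464 = 488.858810, which rounds to 488.8588.

488.8588


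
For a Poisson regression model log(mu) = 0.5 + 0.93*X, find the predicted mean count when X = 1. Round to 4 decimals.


eta = 0.5 + 0.93 * 1 = 1.4300.
mu = exp(1.4300) = 4.1787.

4.1787


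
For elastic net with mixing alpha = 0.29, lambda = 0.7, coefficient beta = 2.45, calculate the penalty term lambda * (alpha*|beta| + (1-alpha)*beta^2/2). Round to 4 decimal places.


alpha * |beta| = 0.29 * 2.45 = 0.7105.
(1-alpha) * beta^2/2 = 0.71 * 6.0025/2 = 2.1309.
Total = 0.7 * (0.7105 + 2.1309) = 1.9890.

1.9890


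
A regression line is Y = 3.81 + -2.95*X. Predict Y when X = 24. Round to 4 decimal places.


Substitute X = 24 into the equation:
Y = 3.81 + -2.95 * 24 = 3.81 + -70.8000 = -66.9900.

-66.9900


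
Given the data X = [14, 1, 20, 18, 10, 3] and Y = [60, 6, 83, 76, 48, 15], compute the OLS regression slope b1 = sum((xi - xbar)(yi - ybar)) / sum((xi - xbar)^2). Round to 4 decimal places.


The sample means are xbar = 11.0000 and ybar = 48.0000.
Compute S_xx = 304.0000 and S_xy = 1231.0000.
Slope b1 = S_xy / S_xx = 1231.0000 / 304.0000 = 4.0493.

4.0493


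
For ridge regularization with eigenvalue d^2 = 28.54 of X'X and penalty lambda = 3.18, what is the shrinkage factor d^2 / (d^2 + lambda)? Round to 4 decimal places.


Denominator = d^2 + lambda = 28.54 + 3.18 = 31.7200.
Shrinkage = 28.54 / 31.7200 = 0.8997.

0.8997


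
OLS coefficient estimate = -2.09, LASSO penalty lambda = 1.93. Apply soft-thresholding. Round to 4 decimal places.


|beta_OLS| = 2.09.
lambda = 1.93.
Since |beta| > lambda, coefficient = sign(beta)*(|beta| - lambda) = -0.1600.
Result = -0.1600.

-0.1600


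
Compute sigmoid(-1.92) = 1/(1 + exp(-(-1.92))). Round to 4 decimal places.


First, exp(1.9200) = 6.8210.
Then sigma(z) = 1/(1 + 6.8210) = 0.1279.

0.1279


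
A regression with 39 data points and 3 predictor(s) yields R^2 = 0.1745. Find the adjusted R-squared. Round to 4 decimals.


Plug in: Adj R^2 = 1 - (1 - 0.1745) * 38/35.
= 1 - 0.8255 * 38/35
= 1 - 31.3690 / 35
= 1 - 0.8963 = 0.1037.

0.1037


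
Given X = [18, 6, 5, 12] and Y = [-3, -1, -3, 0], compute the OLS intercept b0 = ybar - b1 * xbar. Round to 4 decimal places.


Compute b1 = -0.0299 from the OLS formula.
With xbar = 10.2500 and ybar = -1.7500, the intercept is:
b0 = -1.7500 - -0.0299 * 10.2500 = -1.4437.

-1.4437


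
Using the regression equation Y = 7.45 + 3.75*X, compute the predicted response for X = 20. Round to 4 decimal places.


Plug X = 20 into Y = 7.45 + 3.75*X:
Y = 7.45 + 75.0000 = 82.4500.

82.4500


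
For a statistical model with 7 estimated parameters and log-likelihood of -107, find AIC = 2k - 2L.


Compute:
2k = 2*7 = 14.
-2*loglik = -2*(-107) = 214.
AIC = 14 + 214 = 228.

228


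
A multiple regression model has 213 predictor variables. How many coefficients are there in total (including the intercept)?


Total coefficients = number of predictors + 1 (for the intercept).
= 213 + 1 = 214.

214


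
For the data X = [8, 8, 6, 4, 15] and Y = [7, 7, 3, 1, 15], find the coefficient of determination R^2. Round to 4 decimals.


The fitted line is Y = -3.9360 + 1.2849*X.
SSres = 1.6163, SStot = 115.2000.
R^2 = 1 - SSres/SStot = 0.9860.

0.9860


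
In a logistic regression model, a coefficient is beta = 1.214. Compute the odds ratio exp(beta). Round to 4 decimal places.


The odds ratio is computed as:
OR = e^(1.214) = 3.3669.

3.3669


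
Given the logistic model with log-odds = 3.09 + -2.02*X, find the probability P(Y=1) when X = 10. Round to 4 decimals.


Linear predictor: z = 3.09 + -2.02 * 10 = -17.1100.
P = 1/(1 + exp(17.1100)) = 1/(1 + 26963644.0518) = 0.0000.

0.0000


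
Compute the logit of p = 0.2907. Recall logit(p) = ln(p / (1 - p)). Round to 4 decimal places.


1 - p = 0.7093.
p/(1-p) = 0.4098.
logit = ln(0.4098) = -0.8920.

-0.8920


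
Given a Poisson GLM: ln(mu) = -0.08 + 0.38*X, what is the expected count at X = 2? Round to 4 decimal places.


eta = -0.08 + 0.38 * 2 = 0.6800.
mu = exp(0.6800) = 1.9739.

1.9739


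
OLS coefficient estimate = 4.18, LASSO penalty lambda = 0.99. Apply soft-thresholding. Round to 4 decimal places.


|beta_OLS| = 4.18.
lambda = 0.99.
Since |beta| > lambda, coefficient = sign(beta)*(|beta| - lambda) = 3.1900.
Result = 3.1900.

3.1900


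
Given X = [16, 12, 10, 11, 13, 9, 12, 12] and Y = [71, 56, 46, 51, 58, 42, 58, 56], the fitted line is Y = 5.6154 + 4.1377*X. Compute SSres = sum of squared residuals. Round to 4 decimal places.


For each point, residual = actual - predicted.
Residuals: [-0.8186, 0.7322, -0.9924, -0.1301, -1.4055, -0.8547, 2.7322, 0.7322].
Sum of squared residuals = 12.9150.

12.9150


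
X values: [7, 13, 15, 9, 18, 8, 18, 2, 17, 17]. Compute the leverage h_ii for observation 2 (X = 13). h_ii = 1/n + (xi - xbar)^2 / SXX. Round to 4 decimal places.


Compute xbar = 12.4000 with n = 10 observations.
SXX = 280.4000.
Leverage = 1/10 + (13 - 12.4000)^2/280.4000 = 0.1013.

0.1013


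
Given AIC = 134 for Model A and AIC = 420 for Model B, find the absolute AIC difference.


Compute |134 - 420| = 286.
Model A has the smaller AIC.

286


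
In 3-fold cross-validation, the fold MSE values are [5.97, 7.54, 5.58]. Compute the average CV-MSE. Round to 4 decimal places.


Total MSE across folds = 19.0900.
CV-MSE = 19.0900/3 = 6.3633.

6.3633


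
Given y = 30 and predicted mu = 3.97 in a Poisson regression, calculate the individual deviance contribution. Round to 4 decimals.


Compute y*ln(y/mu) = 30*ln(30/3.97) = 30*2.022431 = 60.672930.
y - mu = 26.03.
D = 2*(60.672930 - (26.03)) = 69.285860, which rounds to 69.2859.

69.2859


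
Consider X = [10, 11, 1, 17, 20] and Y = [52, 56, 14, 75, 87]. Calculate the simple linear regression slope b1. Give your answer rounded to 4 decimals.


Calculate xbar = 11.8000, ybar = 56.8000.
S_xx = 214.8000, S_xy = 813.8000.
Using b1 = S_xy / S_xx = 813.8000 / 214.8000, we get b1 = 3.7886.

3.7886
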